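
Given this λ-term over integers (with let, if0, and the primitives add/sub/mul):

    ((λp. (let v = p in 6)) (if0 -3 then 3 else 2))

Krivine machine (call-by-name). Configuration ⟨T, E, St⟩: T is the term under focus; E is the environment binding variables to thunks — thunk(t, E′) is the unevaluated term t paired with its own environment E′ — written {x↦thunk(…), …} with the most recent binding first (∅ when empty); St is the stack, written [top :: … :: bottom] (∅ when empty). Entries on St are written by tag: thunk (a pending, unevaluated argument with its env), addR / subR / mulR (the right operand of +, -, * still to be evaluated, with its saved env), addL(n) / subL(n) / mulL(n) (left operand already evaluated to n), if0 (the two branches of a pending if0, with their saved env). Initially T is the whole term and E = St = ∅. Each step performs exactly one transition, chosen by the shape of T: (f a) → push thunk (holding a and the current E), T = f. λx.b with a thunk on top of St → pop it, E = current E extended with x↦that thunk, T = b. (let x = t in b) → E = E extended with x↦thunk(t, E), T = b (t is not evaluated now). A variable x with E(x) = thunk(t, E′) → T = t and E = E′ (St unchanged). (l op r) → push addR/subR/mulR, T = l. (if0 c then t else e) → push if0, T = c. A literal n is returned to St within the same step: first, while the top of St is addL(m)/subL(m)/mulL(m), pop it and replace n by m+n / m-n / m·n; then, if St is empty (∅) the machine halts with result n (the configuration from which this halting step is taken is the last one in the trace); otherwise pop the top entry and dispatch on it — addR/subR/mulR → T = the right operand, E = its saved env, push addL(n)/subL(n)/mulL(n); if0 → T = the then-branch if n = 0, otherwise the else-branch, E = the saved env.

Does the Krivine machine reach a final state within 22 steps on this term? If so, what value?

t=0: <T=((λp. (let v = p in 6)) (if0 -3 then 3 else 2)), E=∅, St=∅>
t=1: <T=(λp. (let v = p in 6)), E=∅, St=[thunk]>
t=2: <T=(let v = p in 6), E={p↦thunk((if0 -3 then 3 else 2), ∅)}, St=∅>
t=3: <T=6, E={v↦thunk(p, {p↦thunk((if0 -3 then 3 else 2), ∅)}), p↦thunk((if0 -3 then 3 else 2), ∅)}, St=∅>
→ final value 6

Answer: 6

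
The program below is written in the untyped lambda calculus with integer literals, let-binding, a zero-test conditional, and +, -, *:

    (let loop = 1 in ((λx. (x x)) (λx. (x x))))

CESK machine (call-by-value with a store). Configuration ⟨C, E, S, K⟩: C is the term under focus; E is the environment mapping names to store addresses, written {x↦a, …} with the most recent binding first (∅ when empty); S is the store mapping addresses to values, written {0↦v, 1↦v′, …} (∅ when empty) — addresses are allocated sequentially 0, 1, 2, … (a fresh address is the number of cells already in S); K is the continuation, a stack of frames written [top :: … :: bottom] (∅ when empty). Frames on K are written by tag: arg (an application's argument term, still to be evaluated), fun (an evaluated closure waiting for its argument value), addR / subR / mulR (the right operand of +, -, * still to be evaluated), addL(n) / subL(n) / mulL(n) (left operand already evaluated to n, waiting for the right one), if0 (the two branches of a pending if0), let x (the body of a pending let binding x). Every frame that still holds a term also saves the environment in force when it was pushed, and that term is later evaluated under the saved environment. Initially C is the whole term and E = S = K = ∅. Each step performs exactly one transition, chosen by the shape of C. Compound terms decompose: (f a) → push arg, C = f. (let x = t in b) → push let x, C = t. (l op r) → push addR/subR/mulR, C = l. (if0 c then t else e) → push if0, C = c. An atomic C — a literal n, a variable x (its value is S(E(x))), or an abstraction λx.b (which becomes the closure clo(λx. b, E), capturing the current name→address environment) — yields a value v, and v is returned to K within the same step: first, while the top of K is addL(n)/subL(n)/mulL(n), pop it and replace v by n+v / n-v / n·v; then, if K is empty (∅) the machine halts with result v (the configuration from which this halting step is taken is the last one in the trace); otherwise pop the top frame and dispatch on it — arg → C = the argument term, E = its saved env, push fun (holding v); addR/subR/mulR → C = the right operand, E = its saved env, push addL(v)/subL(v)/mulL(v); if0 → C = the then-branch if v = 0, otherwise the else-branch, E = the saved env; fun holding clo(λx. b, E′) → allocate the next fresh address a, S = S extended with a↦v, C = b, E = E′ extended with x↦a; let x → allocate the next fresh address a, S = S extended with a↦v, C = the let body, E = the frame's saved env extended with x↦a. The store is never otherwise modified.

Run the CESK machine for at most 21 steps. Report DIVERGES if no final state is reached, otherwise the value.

Answer: DIVERGES (no final state within 21 steps)

Derivation:
0. ⟨C=(let loop = 1 in ((λx. (x x)) (λx. (x x)))); E=∅; S=∅; K=∅⟩
1. ⟨C=1; E=∅; S=∅; K=[let loop]⟩
2. ⟨C=((λx. (x x)) (λx. (x x))); E={loop↦0}; S={0↦1}; K=∅⟩
3. ⟨C=(λx. (x x)); E={loop↦0}; S={0↦1}; K=[arg]⟩
4. ⟨C=(λx. (x x)); E={loop↦0}; S={0↦1}; K=[fun]⟩
5. ⟨C=(x x); E={x↦1, loop↦0}; S={0↦1, 1↦clo(λx. (x x), {loop↦0})}; K=∅⟩
6. ⟨C=x; E={x↦1, loop↦0}; S={0↦1, 1↦clo(λx. (x x), {loop↦0})}; K=[arg]⟩
7. ⟨C=x; E={x↦1, loop↦0}; S={0↦1, 1↦clo(λx. (x x), {loop↦0})}; K=[fun]⟩
8. ⟨C=(x x); E={x↦2, loop↦0}; S={0↦1, 1↦clo(λx. (x x), {loop↦0}), 2↦clo(λx. (x x), {loop↦0})}; K=∅⟩
9. ⟨C=x; E={x↦2, loop↦0}; S={0↦1, 1↦clo(λx. (x x), {loop↦0}), 2↦clo(λx. (x x), {loop↦0})}; K=[arg]⟩
10. ⟨C=x; E={x↦2, loop↦0}; S={0↦1, 1↦clo(λx. (x x), {loop↦0}), 2↦clo(λx. (x x), {loop↦0})}; K=[fun]⟩
11. ⟨C=(x x); E={x↦3, loop↦0}; S={0↦1, 1↦clo(λx. (x x), {loop↦0}), 2↦clo(λx. (x x), {loop↦0}), 3↦clo(λx. (x x), {loop↦0})}; K=∅⟩
12. ⟨C=x; E={x↦3, loop↦0}; S={0↦1, 1↦clo(λx. (x x), {loop↦0}), 2↦clo(λx. (x x), {loop↦0}), 3↦clo(λx. (x x), {loop↦0})}; K=[arg]⟩
13. ⟨C=x; E={x↦3, loop↦0}; S={0↦1, 1↦clo(λx. (x x), {loop↦0}), 2↦clo(λx. (x x), {loop↦0}), 3↦clo(λx. (x x), {loop↦0})}; K=[fun]⟩
14. ⟨C=(x x); E={x↦4, loop↦0}; S={0↦1, 1↦clo(λx. (x x), {loop↦0}), 2↦clo(λx. (x x), {loop↦0}), 3↦clo(λx. (x x), {loop↦0}), 4↦clo(λx. (x x), {loop↦0})}; K=∅⟩
15. ⟨C=x; E={x↦4, loop↦0}; S={0↦1, 1↦clo(λx. (x x), {loop↦0}), 2↦clo(λx. (x x), {loop↦0}), 3↦clo(λx. (x x), {loop↦0}), 4↦clo(λx. (x x), {loop↦0})}; K=[arg]⟩
16. ⟨C=x; E={x↦4, loop↦0}; S={0↦1, 1↦clo(λx. (x x), {loop↦0}), 2↦clo(λx. (x x), {loop↦0}), 3↦clo(λx. (x x), {loop↦0}), 4↦clo(λx. (x x), {loop↦0})}; K=[fun]⟩
17. ⟨C=(x x); E={x↦5, loop↦0}; S={0↦1, 1↦clo(λx. (x x), {loop↦0}), 2↦clo(λx. (x x), {loop↦0}), 3↦clo(λx. (x x), {loop↦0}), 4↦clo(λx. (x x), {loop↦0}), 5↦clo(λx. (x x), {loop↦0})}; K=∅⟩
18. ⟨C=x; E={x↦5, loop↦0}; S={0↦1, 1↦clo(λx. (x x), {loop↦0}), 2↦clo(λx. (x x), {loop↦0}), 3↦clo(λx. (x x), {loop↦0}), 4↦clo(λx. (x x), {loop↦0}), 5↦clo(λx. (x x), {loop↦0})}; K=[arg]⟩
19. ⟨C=x; E={x↦5, loop↦0}; S={0↦1, 1↦clo(λx. (x x), {loop↦0}), 2↦clo(λx. (x x), {loop↦0}), 3↦clo(λx. (x x), {loop↦0}), 4↦clo(λx. (x x), {loop↦0}), 5↦clo(λx. (x x), {loop↦0})}; K=[fun]⟩
20. ⟨C=(x x); E={x↦6, loop↦0}; S={0↦1, 1↦clo(λx. (x x), {loop↦0}), 2↦clo(λx. (x x), {loop↦0}), 3↦clo(λx. (x x), {loop↦0}), 4↦clo(λx. (x x), {loop↦0}), 5↦clo(λx. (x x), {loop↦0}), 6↦clo(λx. (x x), {loop↦0})}; K=∅⟩
21. ⟨C=x; E={x↦6, loop↦0}; S={0↦1, 1↦clo(λx. (x x), {loop↦0}), 2↦clo(λx. (x x), {loop↦0}), 3↦clo(λx. (x x), {loop↦0}), 4↦clo(λx. (x x), {loop↦0}), 5↦clo(λx. (x x), {loop↦0}), 6↦clo(λx. (x x), {loop↦0})}; K=[arg]⟩
→ 21 transitions taken and the configuration is still not final: no result within 21 steps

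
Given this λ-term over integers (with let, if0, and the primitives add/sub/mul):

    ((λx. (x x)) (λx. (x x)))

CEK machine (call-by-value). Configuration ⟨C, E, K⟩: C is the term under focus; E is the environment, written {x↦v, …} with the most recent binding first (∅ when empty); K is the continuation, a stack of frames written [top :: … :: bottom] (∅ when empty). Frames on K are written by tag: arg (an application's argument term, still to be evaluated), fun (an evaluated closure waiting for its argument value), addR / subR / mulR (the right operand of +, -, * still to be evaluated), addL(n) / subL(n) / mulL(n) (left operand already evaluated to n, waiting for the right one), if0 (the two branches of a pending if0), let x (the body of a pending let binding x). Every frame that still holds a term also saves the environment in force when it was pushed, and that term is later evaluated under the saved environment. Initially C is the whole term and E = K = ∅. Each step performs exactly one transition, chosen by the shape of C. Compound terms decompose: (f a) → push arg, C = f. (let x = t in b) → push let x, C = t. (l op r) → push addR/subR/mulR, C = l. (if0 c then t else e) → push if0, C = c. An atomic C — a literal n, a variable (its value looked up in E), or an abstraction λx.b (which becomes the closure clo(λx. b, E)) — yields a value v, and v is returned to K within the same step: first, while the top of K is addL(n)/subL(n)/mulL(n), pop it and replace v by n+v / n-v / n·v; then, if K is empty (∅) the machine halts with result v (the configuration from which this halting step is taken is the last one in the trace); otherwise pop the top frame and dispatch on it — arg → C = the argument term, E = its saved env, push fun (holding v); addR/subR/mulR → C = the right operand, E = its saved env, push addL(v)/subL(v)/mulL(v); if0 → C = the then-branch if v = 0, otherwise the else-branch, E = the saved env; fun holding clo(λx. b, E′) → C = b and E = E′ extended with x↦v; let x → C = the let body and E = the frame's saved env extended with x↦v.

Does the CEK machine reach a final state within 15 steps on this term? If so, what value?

[0] <C=((λx. (x x)) (λx. (x x))), E=∅, K=∅>
[1] <C=(λx. (x x)), E=∅, K=[arg]>
[2] <C=(λx. (x x)), E=∅, K=[fun]>
[3] <C=(x x), E={x↦clo(λx. (x x), ∅)}, K=∅>
[4] <C=x, E={x↦clo(λx. (x x), ∅)}, K=[arg]>
[5] <C=x, E={x↦clo(λx. (x x), ∅)}, K=[fun]>
… configuration repeats with period 3 (steps 3–5 recur indefinitely) …

Answer: DIVERGES (no final state within 15 steps)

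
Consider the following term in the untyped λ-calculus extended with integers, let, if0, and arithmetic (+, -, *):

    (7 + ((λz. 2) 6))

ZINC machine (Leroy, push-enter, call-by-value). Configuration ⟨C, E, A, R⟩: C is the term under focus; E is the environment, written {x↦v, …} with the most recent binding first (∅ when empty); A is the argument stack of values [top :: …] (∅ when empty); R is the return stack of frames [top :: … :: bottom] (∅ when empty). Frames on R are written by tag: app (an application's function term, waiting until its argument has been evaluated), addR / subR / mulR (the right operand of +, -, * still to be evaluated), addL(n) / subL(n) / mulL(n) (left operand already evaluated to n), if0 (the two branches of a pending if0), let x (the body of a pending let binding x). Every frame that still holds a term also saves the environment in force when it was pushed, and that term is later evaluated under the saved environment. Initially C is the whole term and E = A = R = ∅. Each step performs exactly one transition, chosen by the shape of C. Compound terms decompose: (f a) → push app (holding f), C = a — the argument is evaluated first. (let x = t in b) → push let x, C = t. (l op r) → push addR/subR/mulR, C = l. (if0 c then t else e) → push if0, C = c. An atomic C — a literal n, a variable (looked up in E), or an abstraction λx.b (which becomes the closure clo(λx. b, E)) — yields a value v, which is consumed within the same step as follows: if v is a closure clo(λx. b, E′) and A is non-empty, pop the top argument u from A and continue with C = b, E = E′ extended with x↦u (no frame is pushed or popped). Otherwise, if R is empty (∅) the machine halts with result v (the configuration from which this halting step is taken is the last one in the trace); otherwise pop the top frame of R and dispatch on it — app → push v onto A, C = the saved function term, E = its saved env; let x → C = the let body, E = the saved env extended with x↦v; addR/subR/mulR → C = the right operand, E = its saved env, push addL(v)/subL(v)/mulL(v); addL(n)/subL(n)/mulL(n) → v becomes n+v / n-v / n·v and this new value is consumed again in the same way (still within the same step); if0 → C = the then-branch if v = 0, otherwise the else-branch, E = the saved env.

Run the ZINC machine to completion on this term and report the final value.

0. ⟨C=(7 + ((λz. 2) 6)); E=∅; A=∅; R=∅⟩
1. ⟨C=7; E=∅; A=∅; R=[addR]⟩
2. ⟨C=((λz. 2) 6); E=∅; A=∅; R=[addL(7)]⟩
3. ⟨C=6; E=∅; A=∅; R=[app :: addL(7)]⟩
4. ⟨C=(λz. 2); E=∅; A=[6]; R=[addL(7)]⟩
5. ⟨C=2; E={z↦6}; A=∅; R=[addL(7)]⟩
→ final value 9

Answer: 9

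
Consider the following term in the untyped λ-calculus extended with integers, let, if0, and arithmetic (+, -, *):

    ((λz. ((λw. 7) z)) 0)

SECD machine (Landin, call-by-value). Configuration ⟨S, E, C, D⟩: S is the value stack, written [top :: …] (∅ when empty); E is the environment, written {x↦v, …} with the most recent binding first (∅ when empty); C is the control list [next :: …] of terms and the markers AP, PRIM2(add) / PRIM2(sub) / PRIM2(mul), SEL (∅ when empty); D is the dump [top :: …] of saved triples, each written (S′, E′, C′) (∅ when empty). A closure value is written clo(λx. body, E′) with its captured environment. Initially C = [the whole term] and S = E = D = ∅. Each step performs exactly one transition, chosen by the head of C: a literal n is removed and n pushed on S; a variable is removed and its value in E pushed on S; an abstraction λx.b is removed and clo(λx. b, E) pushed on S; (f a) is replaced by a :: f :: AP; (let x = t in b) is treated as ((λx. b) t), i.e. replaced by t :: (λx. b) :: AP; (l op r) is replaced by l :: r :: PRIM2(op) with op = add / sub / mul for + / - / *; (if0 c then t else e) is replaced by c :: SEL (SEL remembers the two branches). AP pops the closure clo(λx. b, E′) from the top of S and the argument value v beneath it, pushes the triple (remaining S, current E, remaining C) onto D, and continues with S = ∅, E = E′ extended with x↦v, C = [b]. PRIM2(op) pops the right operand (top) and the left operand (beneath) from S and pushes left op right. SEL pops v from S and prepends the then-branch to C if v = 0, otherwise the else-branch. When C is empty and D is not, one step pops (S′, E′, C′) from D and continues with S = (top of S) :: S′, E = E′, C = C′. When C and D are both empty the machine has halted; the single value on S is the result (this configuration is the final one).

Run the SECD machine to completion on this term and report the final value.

[0] [S=∅ | E=∅ | C=[((λz. ((λw. 7) z)) 0)] | D=∅]
[1] [S=∅ | E=∅ | C=[0 :: (λz. ((λw. 7) z)) :: AP] | D=∅]
[2] [S=[0] | E=∅ | C=[(λz. ((λw. 7) z)) :: AP] | D=∅]
[3] [S=[clo(λz. ((λw. 7) z), ∅) :: 0] | E=∅ | C=[AP] | D=∅]
[4] [S=∅ | E={z↦0} | C=[((λw. 7) z)] | D=[(∅, ∅, ∅)]]
[5] [S=∅ | E={z↦0} | C=[z :: (λw. 7) :: AP] | D=[(∅, ∅, ∅)]]
[6] [S=[0] | E={z↦0} | C=[(λw. 7) :: AP] | D=[(∅, ∅, ∅)]]
[7] [S=[clo(λw. 7, {z↦0}) :: 0] | E={z↦0} | C=[AP] | D=[(∅, ∅, ∅)]]
[8] [S=∅ | E={w↦0, z↦0} | C=[7] | D=[(∅, {z↦0}, ∅) :: (∅, ∅, ∅)]]
[9] [S=[7] | E={w↦0, z↦0} | C=∅ | D=[(∅, {z↦0}, ∅) :: (∅, ∅, ∅)]]
[10] [S=[7] | E={z↦0} | C=∅ | D=[(∅, ∅, ∅)]]
[11] [S=[7] | E=∅ | C=∅ | D=∅]
→ final value 7

Answer: 7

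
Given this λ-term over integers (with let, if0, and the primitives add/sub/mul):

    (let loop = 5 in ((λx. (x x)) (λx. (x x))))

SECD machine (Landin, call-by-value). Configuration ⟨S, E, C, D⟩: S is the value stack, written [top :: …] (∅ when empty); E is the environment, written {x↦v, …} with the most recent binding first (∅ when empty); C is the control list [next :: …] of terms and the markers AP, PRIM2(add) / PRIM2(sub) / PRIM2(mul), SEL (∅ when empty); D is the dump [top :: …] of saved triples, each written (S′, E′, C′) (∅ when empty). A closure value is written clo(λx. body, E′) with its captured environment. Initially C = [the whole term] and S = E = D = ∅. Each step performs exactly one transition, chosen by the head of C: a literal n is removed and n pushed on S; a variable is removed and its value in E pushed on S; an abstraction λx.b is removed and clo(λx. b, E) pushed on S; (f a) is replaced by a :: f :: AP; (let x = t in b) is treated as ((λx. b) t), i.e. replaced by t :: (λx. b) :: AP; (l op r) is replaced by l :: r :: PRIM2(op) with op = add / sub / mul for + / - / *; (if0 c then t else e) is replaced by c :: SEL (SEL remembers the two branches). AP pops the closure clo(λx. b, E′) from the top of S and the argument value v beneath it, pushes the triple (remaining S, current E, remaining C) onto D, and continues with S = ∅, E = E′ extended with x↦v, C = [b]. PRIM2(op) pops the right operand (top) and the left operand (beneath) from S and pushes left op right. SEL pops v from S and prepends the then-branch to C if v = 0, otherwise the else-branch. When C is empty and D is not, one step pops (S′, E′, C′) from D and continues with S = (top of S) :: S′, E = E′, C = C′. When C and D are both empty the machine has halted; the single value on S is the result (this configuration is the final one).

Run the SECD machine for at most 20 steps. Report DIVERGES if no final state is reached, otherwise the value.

0. <S=∅, E=∅, C=[(let loop = 5 in ((λx. (x x)) (λx. (x x))))], D=∅>
1. <S=∅, E=∅, C=[5 :: (λloop. ((λx. (x x)) (λx. (x x)))) :: AP], D=∅>
2. <S=[5], E=∅, C=[(λloop. ((λx. (x x)) (λx. (x x)))) :: AP], D=∅>
3. <S=[clo(λloop. ((λx. (x x)) (λx. (x x))), ∅) :: 5], E=∅, C=[AP], D=∅>
4. <S=∅, E={loop↦5}, C=[((λx. (x x)) (λx. (x x)))], D=[(∅, ∅, ∅)]>
5. <S=∅, E={loop↦5}, C=[(λx. (x x)) :: (λx. (x x)) :: AP], D=[(∅, ∅, ∅)]>
6. <S=[clo(λx. (x x), {loop↦5})], E={loop↦5}, C=[(λx. (x x)) :: AP], D=[(∅, ∅, ∅)]>
7. <S=[clo(λx. (x x), {loop↦5}) :: clo(λx. (x x), {loop↦5})], E={loop↦5}, C=[AP], D=[(∅, ∅, ∅)]>
8. <S=∅, E={x↦clo(λx. (x x), {loop↦5}), loop↦5}, C=[(x x)], D=[(∅, {loop↦5}, ∅) :: (∅, ∅, ∅)]>
9. <S=∅, E={x↦clo(λx. (x x), {loop↦5}), loop↦5}, C=[x :: x :: AP], D=[(∅, {loop↦5}, ∅) :: (∅, ∅, ∅)]>
10. <S=[clo(λx. (x x), {loop↦5})], E={x↦clo(λx. (x x), {loop↦5}), loop↦5}, C=[x :: AP], D=[(∅, {loop↦5}, ∅) :: (∅, ∅, ∅)]>
11. <S=[clo(λx. (x x), {loop↦5}) :: clo(λx. (x x), {loop↦5})], E={x↦clo(λx. (x x), {loop↦5}), loop↦5}, C=[AP], D=[(∅, {loop↦5}, ∅) :: (∅, ∅, ∅)]>
12. <S=∅, E={x↦clo(λx. (x x), {loop↦5}), loop↦5}, C=[(x x)], D=[(∅, {x↦clo(λx. (x x), {loop↦5}), loop↦5}, ∅) :: (∅, {loop↦5}, ∅) :: (∅, ∅, ∅)]>
13. <S=∅, E={x↦clo(λx. (x x), {loop↦5}), loop↦5}, C=[x :: x :: AP], D=[(∅, {x↦clo(λx. (x x), {loop↦5}), loop↦5}, ∅) :: (∅, {loop↦5}, ∅) :: (∅, ∅, ∅)]>
14. <S=[clo(λx. (x x), {loop↦5})], E={x↦clo(λx. (x x), {loop↦5}), loop↦5}, C=[x :: AP], D=[(∅, {x↦clo(λx. (x x), {loop↦5}), loop↦5}, ∅) :: (∅, {loop↦5}, ∅) :: (∅, ∅, ∅)]>
15. <S=[clo(λx. (x x), {loop↦5}) :: clo(λx. (x x), {loop↦5})], E={x↦clo(λx. (x x), {loop↦5}), loop↦5}, C=[AP], D=[(∅, {x↦clo(λx. (x x), {loop↦5}), loop↦5}, ∅) :: (∅, {loop↦5}, ∅) :: (∅, ∅, ∅)]>
16. <S=∅, E={x↦clo(λx. (x x), {loop↦5}), loop↦5}, C=[(x x)], D=[(∅, {x↦clo(λx. (x x), {loop↦5}), loop↦5}, ∅) :: (∅, {x↦clo(λx. (x x), {loop↦5}), loop↦5}, ∅) :: (∅, {loop↦5}, ∅) :: (∅, ∅, ∅)]>
17. <S=∅, E={x↦clo(λx. (x x), {loop↦5}), loop↦5}, C=[x :: x :: AP], D=[(∅, {x↦clo(λx. (x x), {loop↦5}), loop↦5}, ∅) :: (∅, {x↦clo(λx. (x x), {loop↦5}), loop↦5}, ∅) :: (∅, {loop↦5}, ∅) :: (∅, ∅, ∅)]>
18. <S=[clo(λx. (x x), {loop↦5})], E={x↦clo(λx. (x x), {loop↦5}), loop↦5}, C=[x :: AP], D=[(∅, {x↦clo(λx. (x x), {loop↦5}), loop↦5}, ∅) :: (∅, {x↦clo(λx. (x x), {loop↦5}), loop↦5}, ∅) :: (∅, {loop↦5}, ∅) :: (∅, ∅, ∅)]>
19. <S=[clo(λx. (x x), {loop↦5}) :: clo(λx. (x x), {loop↦5})], E={x↦clo(λx. (x x), {loop↦5}), loop↦5}, C=[AP], D=[(∅, {x↦clo(λx. (x x), {loop↦5}), loop↦5}, ∅) :: (∅, {x↦clo(λx. (x x), {loop↦5}), loop↦5}, ∅) :: (∅, {loop↦5}, ∅) :: (∅, ∅, ∅)]>
20. <S=∅, E={x↦clo(λx. (x x), {loop↦5}), loop↦5}, C=[(x x)], D=[(∅, {x↦clo(λx. (x x), {loop↦5}), loop↦5}, ∅) :: (∅, {x↦clo(λx. (x x), {loop↦5}), loop↦5}, ∅) :: (∅, {x↦clo(λx. (x x), {loop↦5}), loop↦5}, ∅) :: (∅, {loop↦5}, ∅) :: (∅, ∅, ∅)]>
→ 20 transitions taken and the configuration is still not final: no result within 20 steps

Answer: DIVERGES (no final state within 20 steps)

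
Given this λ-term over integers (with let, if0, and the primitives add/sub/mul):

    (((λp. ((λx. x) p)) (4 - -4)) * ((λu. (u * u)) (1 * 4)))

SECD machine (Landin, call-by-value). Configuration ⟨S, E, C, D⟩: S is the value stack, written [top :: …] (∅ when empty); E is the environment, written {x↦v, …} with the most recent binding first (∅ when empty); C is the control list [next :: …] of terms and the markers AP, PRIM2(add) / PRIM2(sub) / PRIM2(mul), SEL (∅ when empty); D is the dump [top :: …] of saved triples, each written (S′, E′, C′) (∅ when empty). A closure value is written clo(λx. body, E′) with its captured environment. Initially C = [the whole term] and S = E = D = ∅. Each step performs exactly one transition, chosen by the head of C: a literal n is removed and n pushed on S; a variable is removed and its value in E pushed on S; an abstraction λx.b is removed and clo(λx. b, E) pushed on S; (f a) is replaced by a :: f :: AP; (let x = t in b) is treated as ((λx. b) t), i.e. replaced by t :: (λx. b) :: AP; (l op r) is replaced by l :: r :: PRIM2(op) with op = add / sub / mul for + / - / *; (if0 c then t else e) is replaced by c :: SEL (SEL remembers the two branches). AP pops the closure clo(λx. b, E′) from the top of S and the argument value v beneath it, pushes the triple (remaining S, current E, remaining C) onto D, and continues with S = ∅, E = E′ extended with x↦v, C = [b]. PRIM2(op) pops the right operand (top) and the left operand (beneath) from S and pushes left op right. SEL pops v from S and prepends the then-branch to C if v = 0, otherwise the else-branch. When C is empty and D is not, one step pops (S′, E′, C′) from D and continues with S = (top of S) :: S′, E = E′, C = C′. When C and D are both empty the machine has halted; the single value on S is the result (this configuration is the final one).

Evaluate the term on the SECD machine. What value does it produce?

t=0: ⟨S=∅; E=∅; C=[(((λp. ((λx. x) p)) (4 - -4)) * ((λu. (u * u)) (1 * 4)))]; D=∅⟩
t=1: ⟨S=∅; E=∅; C=[((λp. ((λx. x) p)) (4 - -4)) :: ((λu. (u * u)) (1 * 4)) :: PRIM2(mul)]; D=∅⟩
t=2: ⟨S=∅; E=∅; C=[(4 - -4) :: (λp. ((λx. x) p)) :: AP :: ((λu. (u * u)) (1 * 4)) :: PRIM2(mul)]; D=∅⟩
t=3: ⟨S=∅; E=∅; C=[4 :: -4 :: PRIM2(sub) :: (λp. ((λx. x) p)) :: AP :: ((λu. (u * u)) (1 * 4)) :: PRIM2(mul)]; D=∅⟩
t=4: ⟨S=[4]; E=∅; C=[-4 :: PRIM2(sub) :: (λp. ((λx. x) p)) :: AP :: ((λu. (u * u)) (1 * 4)) :: PRIM2(mul)]; D=∅⟩
t=5: ⟨S=[-4 :: 4]; E=∅; C=[PRIM2(sub) :: (λp. ((λx. x) p)) :: AP :: ((λu. (u * u)) (1 * 4)) :: PRIM2(mul)]; D=∅⟩
t=6: ⟨S=[8]; E=∅; C=[(λp. ((λx. x) p)) :: AP :: ((λu. (u * u)) (1 * 4)) :: PRIM2(mul)]; D=∅⟩
t=7: ⟨S=[clo(λp. ((λx. x) p), ∅) :: 8]; E=∅; C=[AP :: ((λu. (u * u)) (1 * 4)) :: PRIM2(mul)]; D=∅⟩
t=8: ⟨S=∅; E={p↦8}; C=[((λx. x) p)]; D=[(∅, ∅, [((λu. (u * u)) (1 * 4)) :: PRIM2(mul)])]⟩
t=9: ⟨S=∅; E={p↦8}; C=[p :: (λx. x) :: AP]; D=[(∅, ∅, [((λu. (u * u)) (1 * 4)) :: PRIM2(mul)])]⟩
t=10: ⟨S=[8]; E={p↦8}; C=[(λx. x) :: AP]; D=[(∅, ∅, [((λu. (u * u)) (1 * 4)) :: PRIM2(mul)])]⟩
t=11: ⟨S=[clo(λx. x, {p↦8}) :: 8]; E={p↦8}; C=[AP]; D=[(∅, ∅, [((λu. (u * u)) (1 * 4)) :: PRIM2(mul)])]⟩
t=12: ⟨S=∅; E={x↦8, p↦8}; C=[x]; D=[(∅, {p↦8}, ∅) :: (∅, ∅, [((λu. (u * u)) (1 * 4)) :: PRIM2(mul)])]⟩
t=13: ⟨S=[8]; E={x↦8, p↦8}; C=∅; D=[(∅, {p↦8}, ∅) :: (∅, ∅, [((λu. (u * u)) (1 * 4)) :: PRIM2(mul)])]⟩
t=14: ⟨S=[8]; E={p↦8}; C=∅; D=[(∅, ∅, [((λu. (u * u)) (1 * 4)) :: PRIM2(mul)])]⟩
t=15: ⟨S=[8]; E=∅; C=[((λu. (u * u)) (1 * 4)) :: PRIM2(mul)]; D=∅⟩
t=16: ⟨S=[8]; E=∅; C=[(1 * 4) :: (λu. (u * u)) :: AP :: PRIM2(mul)]; D=∅⟩
t=17: ⟨S=[8]; E=∅; C=[1 :: 4 :: PRIM2(mul) :: (λu. (u * u)) :: AP :: PRIM2(mul)]; D=∅⟩
t=18: ⟨S=[1 :: 8]; E=∅; C=[4 :: PRIM2(mul) :: (λu. (u * u)) :: AP :: PRIM2(mul)]; D=∅⟩
t=19: ⟨S=[4 :: 1 :: 8]; E=∅; C=[PRIM2(mul) :: (λu. (u * u)) :: AP :: PRIM2(mul)]; D=∅⟩
t=20: ⟨S=[4 :: 8]; E=∅; C=[(λu. (u * u)) :: AP :: PRIM2(mul)]; D=∅⟩
t=21: ⟨S=[clo(λu. (u * u), ∅) :: 4 :: 8]; E=∅; C=[AP :: PRIM2(mul)]; D=∅⟩
t=22: ⟨S=∅; E={u↦4}; C=[(u * u)]; D=[([8], ∅, [PRIM2(mul)])]⟩
t=23: ⟨S=∅; E={u↦4}; C=[u :: u :: PRIM2(mul)]; D=[([8], ∅, [PRIM2(mul)])]⟩
t=24: ⟨S=[4]; E={u↦4}; C=[u :: PRIM2(mul)]; D=[([8], ∅, [PRIM2(mul)])]⟩
t=25: ⟨S=[4 :: 4]; E={u↦4}; C=[PRIM2(mul)]; D=[([8], ∅, [PRIM2(mul)])]⟩
t=26: ⟨S=[16]; E={u↦4}; C=∅; D=[([8], ∅, [PRIM2(mul)])]⟩
t=27: ⟨S=[16 :: 8]; E=∅; C=[PRIM2(mul)]; D=∅⟩
t=28: ⟨S=[128]; E=∅; C=∅; D=∅⟩
→ final value 128

Answer: 128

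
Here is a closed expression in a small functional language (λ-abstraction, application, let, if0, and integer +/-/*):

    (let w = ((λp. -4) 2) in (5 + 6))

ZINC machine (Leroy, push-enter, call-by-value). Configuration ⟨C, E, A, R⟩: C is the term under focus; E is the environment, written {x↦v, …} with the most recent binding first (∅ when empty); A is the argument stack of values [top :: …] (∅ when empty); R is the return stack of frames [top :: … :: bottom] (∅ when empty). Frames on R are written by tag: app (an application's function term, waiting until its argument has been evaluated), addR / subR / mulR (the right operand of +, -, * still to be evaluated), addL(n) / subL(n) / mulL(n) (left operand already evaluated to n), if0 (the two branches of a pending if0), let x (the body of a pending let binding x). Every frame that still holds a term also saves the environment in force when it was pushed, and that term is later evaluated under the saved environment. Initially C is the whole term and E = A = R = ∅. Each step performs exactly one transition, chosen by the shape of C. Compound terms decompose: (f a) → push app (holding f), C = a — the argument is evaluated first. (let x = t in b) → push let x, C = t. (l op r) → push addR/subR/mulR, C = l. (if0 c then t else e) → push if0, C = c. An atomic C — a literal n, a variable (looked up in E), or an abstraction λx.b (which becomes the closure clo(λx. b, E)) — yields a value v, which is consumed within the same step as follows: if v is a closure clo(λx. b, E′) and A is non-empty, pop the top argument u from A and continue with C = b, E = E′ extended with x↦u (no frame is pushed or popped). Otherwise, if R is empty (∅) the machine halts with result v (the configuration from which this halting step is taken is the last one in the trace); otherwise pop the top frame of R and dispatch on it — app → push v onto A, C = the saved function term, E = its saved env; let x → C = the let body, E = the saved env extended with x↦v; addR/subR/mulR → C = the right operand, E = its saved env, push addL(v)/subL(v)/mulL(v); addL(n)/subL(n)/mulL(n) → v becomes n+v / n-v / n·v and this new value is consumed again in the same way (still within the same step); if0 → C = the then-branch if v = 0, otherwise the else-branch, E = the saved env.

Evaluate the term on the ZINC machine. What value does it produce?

step 0: ⟨C=(let w = ((λp. -4) 2) in (5 + 6)); E=∅; A=∅; R=∅⟩
step 1: ⟨C=((λp. -4) 2); E=∅; A=∅; R=[let w]⟩
step 2: ⟨C=2; E=∅; A=∅; R=[app :: let w]⟩
step 3: ⟨C=(λp. -4); E=∅; A=[2]; R=[let w]⟩
step 4: ⟨C=-4; E={p↦2}; A=∅; R=[let w]⟩
step 5: ⟨C=(5 + 6); E={w↦-4}; A=∅; R=∅⟩
step 6: ⟨C=5; E={w↦-4}; A=∅; R=[addR]⟩
step 7: ⟨C=6; E={w↦-4}; A=∅; R=[addL(5)]⟩
→ final value 11

Answer: 11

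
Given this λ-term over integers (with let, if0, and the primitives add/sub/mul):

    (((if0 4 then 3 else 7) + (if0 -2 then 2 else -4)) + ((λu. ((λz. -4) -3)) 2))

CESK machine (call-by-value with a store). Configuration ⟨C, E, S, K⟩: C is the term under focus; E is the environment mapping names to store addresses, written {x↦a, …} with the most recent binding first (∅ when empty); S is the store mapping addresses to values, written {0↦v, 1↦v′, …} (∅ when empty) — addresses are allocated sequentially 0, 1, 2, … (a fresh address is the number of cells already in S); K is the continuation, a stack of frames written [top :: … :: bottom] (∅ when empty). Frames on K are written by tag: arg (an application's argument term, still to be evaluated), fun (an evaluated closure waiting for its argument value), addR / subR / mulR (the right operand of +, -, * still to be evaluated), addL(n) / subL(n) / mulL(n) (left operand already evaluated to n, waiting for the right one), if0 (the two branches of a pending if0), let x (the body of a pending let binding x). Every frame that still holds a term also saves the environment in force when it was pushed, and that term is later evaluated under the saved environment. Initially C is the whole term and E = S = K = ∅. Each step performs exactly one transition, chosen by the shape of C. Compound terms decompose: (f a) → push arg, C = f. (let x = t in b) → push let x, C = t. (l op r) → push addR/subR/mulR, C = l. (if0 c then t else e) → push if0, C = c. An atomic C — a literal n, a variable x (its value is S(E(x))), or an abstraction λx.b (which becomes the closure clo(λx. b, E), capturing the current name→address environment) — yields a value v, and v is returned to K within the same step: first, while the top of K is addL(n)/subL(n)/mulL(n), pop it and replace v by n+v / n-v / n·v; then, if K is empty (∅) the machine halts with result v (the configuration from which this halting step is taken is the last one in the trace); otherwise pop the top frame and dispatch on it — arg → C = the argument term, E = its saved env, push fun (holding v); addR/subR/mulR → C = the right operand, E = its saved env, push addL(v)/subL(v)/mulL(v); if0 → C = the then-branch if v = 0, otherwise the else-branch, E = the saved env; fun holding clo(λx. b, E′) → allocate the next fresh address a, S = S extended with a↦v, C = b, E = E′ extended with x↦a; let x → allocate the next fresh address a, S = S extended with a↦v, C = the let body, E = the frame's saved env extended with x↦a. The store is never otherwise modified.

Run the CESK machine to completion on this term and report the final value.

t=0: [C=(((if0 4 then 3 else 7) + (if0 -2 then 2 else -4)) + ((λu. ((λz. -4) -3)) 2)) | E=∅ | S=∅ | K=∅]
t=1: [C=((if0 4 then 3 else 7) + (if0 -2 then 2 else -4)) | E=∅ | S=∅ | K=[addR]]
t=2: [C=(if0 4 then 3 else 7) | E=∅ | S=∅ | K=[addR :: addR]]
t=3: [C=4 | E=∅ | S=∅ | K=[if0 :: addR :: addR]]
t=4: [C=7 | E=∅ | S=∅ | K=[addR :: addR]]
t=5: [C=(if0 -2 then 2 else -4) | E=∅ | S=∅ | K=[addL(7) :: addR]]
t=6: [C=-2 | E=∅ | S=∅ | K=[if0 :: addL(7) :: addR]]
t=7: [C=-4 | E=∅ | S=∅ | K=[addL(7) :: addR]]
t=8: [C=((λu. ((λz. -4) -3)) 2) | E=∅ | S=∅ | K=[addL(3)]]
t=9: [C=(λu. ((λz. -4) -3)) | E=∅ | S=∅ | K=[arg :: addL(3)]]
t=10: [C=2 | E=∅ | S=∅ | K=[fun :: addL(3)]]
t=11: [C=((λz. -4) -3) | E={u↦0} | S={0↦2} | K=[addL(3)]]
t=12: [C=(λz. -4) | E={u↦0} | S={0↦2} | K=[arg :: addL(3)]]
t=13: [C=-3 | E={u↦0} | S={0↦2} | K=[fun :: addL(3)]]
t=14: [C=-4 | E={z↦1, u↦0} | S={0↦2, 1↦-3} | K=[addL(3)]]
→ final value -1

Answer: -1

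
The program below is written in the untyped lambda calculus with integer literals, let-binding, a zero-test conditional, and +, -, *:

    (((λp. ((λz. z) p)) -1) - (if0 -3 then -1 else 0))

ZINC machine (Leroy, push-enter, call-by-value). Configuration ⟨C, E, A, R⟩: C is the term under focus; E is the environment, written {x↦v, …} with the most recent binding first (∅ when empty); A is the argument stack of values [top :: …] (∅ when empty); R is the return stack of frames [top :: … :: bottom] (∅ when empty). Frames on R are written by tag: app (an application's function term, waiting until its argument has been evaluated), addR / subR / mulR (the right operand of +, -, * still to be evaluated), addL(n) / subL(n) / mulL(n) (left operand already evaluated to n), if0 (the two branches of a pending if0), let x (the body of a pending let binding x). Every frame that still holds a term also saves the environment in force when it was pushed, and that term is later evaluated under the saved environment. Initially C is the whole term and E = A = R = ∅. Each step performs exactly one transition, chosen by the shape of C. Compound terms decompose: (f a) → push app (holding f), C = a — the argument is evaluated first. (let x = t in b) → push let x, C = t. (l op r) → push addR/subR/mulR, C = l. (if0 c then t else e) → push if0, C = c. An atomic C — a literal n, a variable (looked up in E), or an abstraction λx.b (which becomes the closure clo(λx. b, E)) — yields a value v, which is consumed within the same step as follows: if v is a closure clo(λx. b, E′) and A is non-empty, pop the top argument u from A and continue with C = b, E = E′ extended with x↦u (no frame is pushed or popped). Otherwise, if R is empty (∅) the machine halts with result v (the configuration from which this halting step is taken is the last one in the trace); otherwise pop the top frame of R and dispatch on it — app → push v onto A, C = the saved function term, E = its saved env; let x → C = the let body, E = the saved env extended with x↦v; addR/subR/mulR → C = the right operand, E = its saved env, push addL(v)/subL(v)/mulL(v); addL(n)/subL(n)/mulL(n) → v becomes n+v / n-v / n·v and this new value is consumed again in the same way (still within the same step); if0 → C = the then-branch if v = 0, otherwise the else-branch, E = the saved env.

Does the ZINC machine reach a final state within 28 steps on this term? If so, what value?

Answer: -1

Machine steps:
0. [C=(((λp. ((λz. z) p)) -1) - (if0 -3 then -1 else 0)) | E=∅ | A=∅ | R=∅]
1. [C=((λp. ((λz. z) p)) -1) | E=∅ | A=∅ | R=[subR]]
2. [C=-1 | E=∅ | A=∅ | R=[app :: subR]]
3. [C=(λp. ((λz. z) p)) | E=∅ | A=[-1] | R=[subR]]
4. [C=((λz. z) p) | E={p↦-1} | A=∅ | R=[subR]]
5. [C=p | E={p↦-1} | A=∅ | R=[app :: subR]]
6. [C=(λz. z) | E={p↦-1} | A=[-1] | R=[subR]]
7. [C=z | E={z↦-1, p↦-1} | A=∅ | R=[subR]]
8. [C=(if0 -3 then -1 else 0) | E=∅ | A=∅ | R=[subL(-1)]]
9. [C=-3 | E=∅ | A=∅ | R=[if0 :: subL(-1)]]
10. [C=0 | E=∅ | A=∅ | R=[subL(-1)]]
→ final value -1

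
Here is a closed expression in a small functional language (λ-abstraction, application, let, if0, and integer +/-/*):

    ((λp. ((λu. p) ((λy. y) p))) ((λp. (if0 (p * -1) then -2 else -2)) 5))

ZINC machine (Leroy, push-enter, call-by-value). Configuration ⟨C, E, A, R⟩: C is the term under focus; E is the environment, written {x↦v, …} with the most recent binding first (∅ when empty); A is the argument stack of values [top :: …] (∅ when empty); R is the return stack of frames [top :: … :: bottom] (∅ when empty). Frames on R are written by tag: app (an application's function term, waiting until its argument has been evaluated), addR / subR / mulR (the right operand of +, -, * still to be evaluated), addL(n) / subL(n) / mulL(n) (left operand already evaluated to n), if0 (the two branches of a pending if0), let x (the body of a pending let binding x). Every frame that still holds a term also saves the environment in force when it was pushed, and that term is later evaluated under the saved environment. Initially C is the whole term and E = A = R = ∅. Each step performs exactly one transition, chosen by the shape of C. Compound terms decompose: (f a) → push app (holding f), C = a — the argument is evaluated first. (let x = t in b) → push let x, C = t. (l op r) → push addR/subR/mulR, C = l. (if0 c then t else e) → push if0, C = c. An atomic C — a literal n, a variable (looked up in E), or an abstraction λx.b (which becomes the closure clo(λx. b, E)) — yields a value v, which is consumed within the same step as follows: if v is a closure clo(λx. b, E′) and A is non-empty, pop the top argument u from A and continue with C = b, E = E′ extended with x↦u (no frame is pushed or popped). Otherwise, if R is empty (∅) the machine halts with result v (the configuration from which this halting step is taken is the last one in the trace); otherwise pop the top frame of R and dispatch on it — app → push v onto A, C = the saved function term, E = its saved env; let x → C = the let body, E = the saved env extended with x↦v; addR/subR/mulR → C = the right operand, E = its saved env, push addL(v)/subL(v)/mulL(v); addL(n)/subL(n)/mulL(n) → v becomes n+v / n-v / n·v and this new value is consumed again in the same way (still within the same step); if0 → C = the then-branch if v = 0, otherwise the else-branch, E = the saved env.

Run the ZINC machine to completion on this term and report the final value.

Answer: -2

Derivation:
step 0: ⟨C=((λp. ((λu. p) ((λy. y) p))) ((λp. (if0 (p * -1) then -2 else -2)) 5)); E=∅; A=∅; R=∅⟩
step 1: ⟨C=((λp. (if0 (p * -1) then -2 else -2)) 5); E=∅; A=∅; R=[app]⟩
step 2: ⟨C=5; E=∅; A=∅; R=[app :: app]⟩
step 3: ⟨C=(λp. (if0 (p * -1) then -2 else -2)); E=∅; A=[5]; R=[app]⟩
step 4: ⟨C=(if0 (p * -1) then -2 else -2); E={p↦5}; A=∅; R=[app]⟩
step 5: ⟨C=(p * -1); E={p↦5}; A=∅; R=[if0 :: app]⟩
step 6: ⟨C=p; E={p↦5}; A=∅; R=[mulR :: if0 :: app]⟩
step 7: ⟨C=-1; E={p↦5}; A=∅; R=[mulL(5) :: if0 :: app]⟩
step 8: ⟨C=-2; E={p↦5}; A=∅; R=[app]⟩
step 9: ⟨C=(λp. ((λu. p) ((λy. y) p))); E=∅; A=[-2]; R=∅⟩
step 10: ⟨C=((λu. p) ((λy. y) p)); E={p↦-2}; A=∅; R=∅⟩
step 11: ⟨C=((λy. y) p); E={p↦-2}; A=∅; R=[app]⟩
step 12: ⟨C=p; E={p↦-2}; A=∅; R=[app :: app]⟩
step 13: ⟨C=(λy. y); E={p↦-2}; A=[-2]; R=[app]⟩
step 14: ⟨C=y; E={y↦-2, p↦-2}; A=∅; R=[app]⟩
step 15: ⟨C=(λu. p); E={p↦-2}; A=[-2]; R=∅⟩
step 16: ⟨C=p; E={u↦-2, p↦-2}; A=∅; R=∅⟩
→ final value -2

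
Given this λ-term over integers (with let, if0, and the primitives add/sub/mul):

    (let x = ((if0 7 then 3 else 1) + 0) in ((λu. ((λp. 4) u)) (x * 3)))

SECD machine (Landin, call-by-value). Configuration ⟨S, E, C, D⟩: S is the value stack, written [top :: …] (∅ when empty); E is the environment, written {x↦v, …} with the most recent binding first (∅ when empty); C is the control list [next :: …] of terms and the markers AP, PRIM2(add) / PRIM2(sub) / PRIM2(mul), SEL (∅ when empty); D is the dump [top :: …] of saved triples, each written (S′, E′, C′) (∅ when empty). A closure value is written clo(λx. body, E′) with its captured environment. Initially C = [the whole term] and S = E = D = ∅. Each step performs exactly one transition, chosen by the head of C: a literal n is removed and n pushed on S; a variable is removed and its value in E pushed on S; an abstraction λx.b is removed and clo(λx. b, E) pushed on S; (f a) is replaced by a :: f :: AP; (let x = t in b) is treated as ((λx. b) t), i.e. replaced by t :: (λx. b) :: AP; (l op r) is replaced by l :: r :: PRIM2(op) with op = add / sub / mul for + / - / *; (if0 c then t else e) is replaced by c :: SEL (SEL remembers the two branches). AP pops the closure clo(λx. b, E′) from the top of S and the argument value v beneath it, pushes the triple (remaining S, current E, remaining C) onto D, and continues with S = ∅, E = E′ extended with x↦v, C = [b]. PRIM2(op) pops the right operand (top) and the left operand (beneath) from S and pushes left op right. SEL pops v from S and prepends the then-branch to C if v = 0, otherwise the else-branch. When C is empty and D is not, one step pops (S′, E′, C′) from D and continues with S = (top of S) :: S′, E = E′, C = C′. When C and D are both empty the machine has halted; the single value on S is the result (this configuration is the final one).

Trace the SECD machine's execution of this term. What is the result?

Answer: 4

Machine steps:
t=0: <S=∅, E=∅, C=[(let x = ((if0 7 then 3 else 1) + 0) in ((λu. ((λp. 4) u)) (x * 3)))], D=∅>
t=1: <S=∅, E=∅, C=[((if0 7 then 3 else 1) + 0) :: (λx. ((λu. ((λp. 4) u)) (x * 3))) :: AP], D=∅>
t=2: <S=∅, E=∅, C=[(if0 7 then 3 else 1) :: 0 :: PRIM2(add) :: (λx. ((λu. ((λp. 4) u)) (x * 3))) :: AP], D=∅>
t=3: <S=∅, E=∅, C=[7 :: SEL :: 0 :: PRIM2(add) :: (λx. ((λu. ((λp. 4) u)) (x * 3))) :: AP], D=∅>
t=4: <S=[7], E=∅, C=[SEL :: 0 :: PRIM2(add) :: (λx. ((λu. ((λp. 4) u)) (x * 3))) :: AP], D=∅>
t=5: <S=∅, E=∅, C=[1 :: 0 :: PRIM2(add) :: (λx. ((λu. ((λp. 4) u)) (x * 3))) :: AP], D=∅>
t=6: <S=[1], E=∅, C=[0 :: PRIM2(add) :: (λx. ((λu. ((λp. 4) u)) (x * 3))) :: AP], D=∅>
t=7: <S=[0 :: 1], E=∅, C=[PRIM2(add) :: (λx. ((λu. ((λp. 4) u)) (x * 3))) :: AP], D=∅>
t=8: <S=[1], E=∅, C=[(λx. ((λu. ((λp. 4) u)) (x * 3))) :: AP], D=∅>
t=9: <S=[clo(λx. ((λu. ((λp. 4) u)) (x * 3)), ∅) :: 1], E=∅, C=[AP], D=∅>
t=10: <S=∅, E={x↦1}, C=[((λu. ((λp. 4) u)) (x * 3))], D=[(∅, ∅, ∅)]>
t=11: <S=∅, E={x↦1}, C=[(x * 3) :: (λu. ((λp. 4) u)) :: AP], D=[(∅, ∅, ∅)]>
t=12: <S=∅, E={x↦1}, C=[x :: 3 :: PRIM2(mul) :: (λu. ((λp. 4) u)) :: AP], D=[(∅, ∅, ∅)]>
t=13: <S=[1], E={x↦1}, C=[3 :: PRIM2(mul) :: (λu. ((λp. 4) u)) :: AP], D=[(∅, ∅, ∅)]>
t=14: <S=[3 :: 1], E={x↦1}, C=[PRIM2(mul) :: (λu. ((λp. 4) u)) :: AP], D=[(∅, ∅, ∅)]>
t=15: <S=[3], E={x↦1}, C=[(λu. ((λp. 4) u)) :: AP], D=[(∅, ∅, ∅)]>
t=16: <S=[clo(λu. ((λp. 4) u), {x↦1}) :: 3], E={x↦1}, C=[AP], D=[(∅, ∅, ∅)]>
t=17: <S=∅, E={u↦3, x↦1}, C=[((λp. 4) u)], D=[(∅, {x↦1}, ∅) :: (∅, ∅, ∅)]>
t=18: <S=∅, E={u↦3, x↦1}, C=[u :: (λp. 4) :: AP], D=[(∅, {x↦1}, ∅) :: (∅, ∅, ∅)]>
t=19: <S=[3], E={u↦3, x↦1}, C=[(λp. 4) :: AP], D=[(∅, {x↦1}, ∅) :: (∅, ∅, ∅)]>
t=20: <S=[clo(λp. 4, {u↦3, x↦1}) :: 3], E={u↦3, x↦1}, C=[AP], D=[(∅, {x↦1}, ∅) :: (∅, ∅, ∅)]>
t=21: <S=∅, E={p↦3, u↦3, x↦1}, C=[4], D=[(∅, {u↦3, x↦1}, ∅) :: (∅, {x↦1}, ∅) :: (∅, ∅, ∅)]>
t=22: <S=[4], E={p↦3, u↦3, x↦1}, C=∅, D=[(∅, {u↦3, x↦1}, ∅) :: (∅, {x↦1}, ∅) :: (∅, ∅, ∅)]>
t=23: <S=[4], E={u↦3, x↦1}, C=∅, D=[(∅, {x↦1}, ∅) :: (∅, ∅, ∅)]>
t=24: <S=[4], E={x↦1}, C=∅, D=[(∅, ∅, ∅)]>
t=25: <S=[4], E=∅, C=∅, D=∅>
→ final value 4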